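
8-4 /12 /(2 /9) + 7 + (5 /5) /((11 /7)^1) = 311 /22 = 14.14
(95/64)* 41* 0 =0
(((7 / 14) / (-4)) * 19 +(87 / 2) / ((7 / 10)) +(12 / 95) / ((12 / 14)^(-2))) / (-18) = -2229211 / 670320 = -3.33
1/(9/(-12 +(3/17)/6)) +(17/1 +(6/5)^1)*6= 107.87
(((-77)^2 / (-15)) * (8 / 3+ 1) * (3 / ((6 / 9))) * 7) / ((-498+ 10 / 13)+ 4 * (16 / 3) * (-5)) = 17804787 / 235520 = 75.60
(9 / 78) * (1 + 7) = 12 / 13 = 0.92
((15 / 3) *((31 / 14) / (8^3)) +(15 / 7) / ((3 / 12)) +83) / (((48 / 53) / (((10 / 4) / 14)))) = 173982835 / 9633792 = 18.06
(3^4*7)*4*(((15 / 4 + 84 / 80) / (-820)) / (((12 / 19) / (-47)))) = 1012662 / 1025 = 987.96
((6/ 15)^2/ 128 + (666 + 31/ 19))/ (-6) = -3382673/ 30400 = -111.27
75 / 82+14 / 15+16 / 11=44683 / 13530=3.30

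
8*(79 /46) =316 /23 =13.74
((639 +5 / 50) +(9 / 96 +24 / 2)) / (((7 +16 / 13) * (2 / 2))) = 79.12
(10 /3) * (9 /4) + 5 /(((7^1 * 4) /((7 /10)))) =61 /8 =7.62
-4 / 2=-2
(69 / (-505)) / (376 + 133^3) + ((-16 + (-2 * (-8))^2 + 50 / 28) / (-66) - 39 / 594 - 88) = -302145375838513 / 3293888778180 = -91.73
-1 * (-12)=12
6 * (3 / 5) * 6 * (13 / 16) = 351 / 20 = 17.55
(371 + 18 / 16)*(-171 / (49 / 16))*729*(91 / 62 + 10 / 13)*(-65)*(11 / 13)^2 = 31139398722465 / 19747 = 1576917948.17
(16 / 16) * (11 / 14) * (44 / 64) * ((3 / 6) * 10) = 605 / 224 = 2.70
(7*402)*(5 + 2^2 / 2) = 19698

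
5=5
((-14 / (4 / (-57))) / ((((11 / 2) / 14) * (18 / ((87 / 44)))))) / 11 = 26999 / 5324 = 5.07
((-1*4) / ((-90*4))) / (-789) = -1 / 71010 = -0.00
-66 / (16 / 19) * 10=-3135 / 4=-783.75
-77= -77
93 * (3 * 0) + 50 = 50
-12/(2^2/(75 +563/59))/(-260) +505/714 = 4607749/2738190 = 1.68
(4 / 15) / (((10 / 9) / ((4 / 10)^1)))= 12 / 125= 0.10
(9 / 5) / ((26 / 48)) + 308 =20236 / 65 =311.32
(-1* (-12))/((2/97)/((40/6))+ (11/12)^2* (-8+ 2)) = -139680/58649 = -2.38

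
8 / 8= 1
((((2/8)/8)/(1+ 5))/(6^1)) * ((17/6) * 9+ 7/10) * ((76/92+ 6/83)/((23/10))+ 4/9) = 21613559/1138069440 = 0.02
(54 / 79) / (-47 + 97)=27 / 1975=0.01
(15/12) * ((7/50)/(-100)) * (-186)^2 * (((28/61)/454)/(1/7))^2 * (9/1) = -1308273687/47934852250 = -0.03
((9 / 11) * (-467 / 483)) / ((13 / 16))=-22416 / 23023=-0.97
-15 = -15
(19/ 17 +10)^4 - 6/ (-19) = 24244308105/ 1586899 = 15277.79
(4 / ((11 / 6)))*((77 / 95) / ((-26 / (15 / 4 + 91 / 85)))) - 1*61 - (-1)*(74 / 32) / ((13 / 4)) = -25452801 / 419900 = -60.62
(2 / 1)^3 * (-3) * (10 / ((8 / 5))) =-150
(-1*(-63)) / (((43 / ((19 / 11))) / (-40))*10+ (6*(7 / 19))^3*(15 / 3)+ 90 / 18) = 576156 / 482729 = 1.19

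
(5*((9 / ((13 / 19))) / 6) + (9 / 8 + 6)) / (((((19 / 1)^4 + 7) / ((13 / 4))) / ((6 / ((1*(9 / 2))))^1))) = 0.00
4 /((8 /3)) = 3 /2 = 1.50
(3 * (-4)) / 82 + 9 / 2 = 4.35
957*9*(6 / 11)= 4698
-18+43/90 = -1577/90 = -17.52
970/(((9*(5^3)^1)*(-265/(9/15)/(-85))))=0.17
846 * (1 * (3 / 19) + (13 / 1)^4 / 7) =459107280 / 133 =3451934.44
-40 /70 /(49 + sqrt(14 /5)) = -20 /1713 + 4*sqrt(70) /83937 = -0.01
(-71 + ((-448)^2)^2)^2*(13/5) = 4218882775890923002265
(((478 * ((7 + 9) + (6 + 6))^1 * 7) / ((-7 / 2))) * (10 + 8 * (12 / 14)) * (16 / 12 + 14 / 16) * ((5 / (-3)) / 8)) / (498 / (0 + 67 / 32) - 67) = 250363255 / 206046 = 1215.08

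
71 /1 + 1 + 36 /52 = 945 /13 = 72.69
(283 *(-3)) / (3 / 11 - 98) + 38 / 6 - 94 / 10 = 18127 / 3225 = 5.62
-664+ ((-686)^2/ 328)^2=13836822465/ 6724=2057826.07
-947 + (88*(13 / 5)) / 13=-4647 / 5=-929.40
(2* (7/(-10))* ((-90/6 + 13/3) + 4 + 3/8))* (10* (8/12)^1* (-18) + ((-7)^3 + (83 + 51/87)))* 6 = -11630171/580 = -20052.02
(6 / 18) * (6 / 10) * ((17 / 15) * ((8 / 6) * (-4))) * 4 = -1088 / 225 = -4.84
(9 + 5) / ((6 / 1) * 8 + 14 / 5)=35 / 127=0.28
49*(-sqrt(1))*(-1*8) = 392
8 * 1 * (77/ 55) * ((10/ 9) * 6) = 224/ 3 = 74.67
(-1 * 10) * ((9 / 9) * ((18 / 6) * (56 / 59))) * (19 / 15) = -2128 / 59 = -36.07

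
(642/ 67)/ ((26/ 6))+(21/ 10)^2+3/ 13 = 596811/ 87100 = 6.85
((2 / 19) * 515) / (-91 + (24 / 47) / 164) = -1984810 / 3331669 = -0.60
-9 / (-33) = 3 / 11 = 0.27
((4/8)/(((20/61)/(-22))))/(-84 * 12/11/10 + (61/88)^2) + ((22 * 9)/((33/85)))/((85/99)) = 201008390/336211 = 597.86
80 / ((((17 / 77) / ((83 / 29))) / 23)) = 11759440 / 493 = 23852.82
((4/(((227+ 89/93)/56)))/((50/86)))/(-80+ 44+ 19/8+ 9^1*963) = 447888/2287844375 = 0.00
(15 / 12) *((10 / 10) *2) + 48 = 101 / 2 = 50.50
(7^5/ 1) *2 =33614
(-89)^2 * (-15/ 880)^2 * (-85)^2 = 16627.81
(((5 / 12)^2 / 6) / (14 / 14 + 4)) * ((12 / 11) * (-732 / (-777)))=305 / 51282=0.01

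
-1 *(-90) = 90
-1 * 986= -986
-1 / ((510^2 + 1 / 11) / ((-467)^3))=1120323193 / 2861101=391.57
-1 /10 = -0.10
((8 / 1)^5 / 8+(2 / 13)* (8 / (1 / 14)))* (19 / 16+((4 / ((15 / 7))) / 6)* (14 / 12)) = 3730786 / 585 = 6377.41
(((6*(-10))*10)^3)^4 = 2176782336000000000000000000000000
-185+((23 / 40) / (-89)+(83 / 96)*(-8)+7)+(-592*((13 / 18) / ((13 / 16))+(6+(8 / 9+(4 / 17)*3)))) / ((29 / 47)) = -131492359061 / 15795720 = -8324.56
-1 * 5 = -5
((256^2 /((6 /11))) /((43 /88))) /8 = 3964928 /129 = 30735.88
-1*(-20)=20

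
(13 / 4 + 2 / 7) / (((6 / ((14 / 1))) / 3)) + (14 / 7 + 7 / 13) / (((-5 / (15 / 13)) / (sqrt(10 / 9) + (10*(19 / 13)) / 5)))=202455 / 8788 - 33*sqrt(10) / 169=22.42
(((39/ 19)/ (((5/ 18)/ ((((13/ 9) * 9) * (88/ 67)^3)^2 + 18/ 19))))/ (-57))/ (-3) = 116440722336312348/ 3102270216485855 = 37.53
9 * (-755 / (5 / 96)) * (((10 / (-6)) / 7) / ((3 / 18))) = 1304640 / 7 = 186377.14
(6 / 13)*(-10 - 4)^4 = 17730.46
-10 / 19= -0.53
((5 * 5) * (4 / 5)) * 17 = 340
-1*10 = -10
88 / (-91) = -88 / 91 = -0.97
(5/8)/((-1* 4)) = -5/32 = -0.16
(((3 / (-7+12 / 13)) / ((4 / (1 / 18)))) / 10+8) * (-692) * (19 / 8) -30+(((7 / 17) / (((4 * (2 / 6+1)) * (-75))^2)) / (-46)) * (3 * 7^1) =-390739616712839 / 29653440000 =-13176.87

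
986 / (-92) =-493 / 46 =-10.72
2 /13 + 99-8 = 1185 /13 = 91.15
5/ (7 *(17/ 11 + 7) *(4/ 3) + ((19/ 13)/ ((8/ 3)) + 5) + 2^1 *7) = 17160/ 340817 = 0.05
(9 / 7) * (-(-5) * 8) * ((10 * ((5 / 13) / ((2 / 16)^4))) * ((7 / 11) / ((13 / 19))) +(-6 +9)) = 9807831720 / 13013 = 753694.90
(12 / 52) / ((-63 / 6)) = -2 / 91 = -0.02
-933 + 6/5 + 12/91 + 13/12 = -5080993/5460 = -930.58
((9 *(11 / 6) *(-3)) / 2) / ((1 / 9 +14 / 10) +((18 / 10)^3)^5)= -27191162109375 / 7413740911657364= -0.00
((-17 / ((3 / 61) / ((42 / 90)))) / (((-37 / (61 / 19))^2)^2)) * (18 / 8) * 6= -301520879457 / 2442425356810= -0.12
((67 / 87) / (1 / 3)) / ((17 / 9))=1.22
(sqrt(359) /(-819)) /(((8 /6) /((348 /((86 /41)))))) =-2.88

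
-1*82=-82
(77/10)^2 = 5929/100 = 59.29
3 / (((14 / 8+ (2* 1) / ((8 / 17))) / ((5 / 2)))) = 5 / 4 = 1.25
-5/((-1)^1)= 5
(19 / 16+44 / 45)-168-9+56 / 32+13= -115261 / 720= -160.08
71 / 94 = 0.76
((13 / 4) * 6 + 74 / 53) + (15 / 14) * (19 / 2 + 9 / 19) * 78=6022745 / 7049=854.41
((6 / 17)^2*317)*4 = 45648 / 289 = 157.95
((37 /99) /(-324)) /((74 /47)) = -47 /64152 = -0.00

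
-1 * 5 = -5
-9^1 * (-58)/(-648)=-29/36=-0.81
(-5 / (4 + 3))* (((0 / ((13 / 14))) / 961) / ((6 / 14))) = 0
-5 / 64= -0.08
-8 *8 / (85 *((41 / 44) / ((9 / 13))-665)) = 25344 / 22338595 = 0.00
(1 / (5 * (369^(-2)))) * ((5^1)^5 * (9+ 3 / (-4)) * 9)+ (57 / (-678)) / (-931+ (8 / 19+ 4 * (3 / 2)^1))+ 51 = 50172442887459581 / 7940284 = 6318721457.25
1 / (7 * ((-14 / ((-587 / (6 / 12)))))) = 587 / 49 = 11.98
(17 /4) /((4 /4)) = 17 /4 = 4.25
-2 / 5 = -0.40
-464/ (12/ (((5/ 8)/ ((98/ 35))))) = -725/ 84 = -8.63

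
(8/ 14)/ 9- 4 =-248/ 63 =-3.94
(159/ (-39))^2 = 2809/ 169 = 16.62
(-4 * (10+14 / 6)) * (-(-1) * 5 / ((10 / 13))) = -962 / 3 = -320.67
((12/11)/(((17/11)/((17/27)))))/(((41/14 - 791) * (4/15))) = -70/33099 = -0.00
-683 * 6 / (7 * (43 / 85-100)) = 116110 / 19733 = 5.88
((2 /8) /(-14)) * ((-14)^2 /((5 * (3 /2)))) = -7 /15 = -0.47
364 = 364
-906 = -906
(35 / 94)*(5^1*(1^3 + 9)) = 18.62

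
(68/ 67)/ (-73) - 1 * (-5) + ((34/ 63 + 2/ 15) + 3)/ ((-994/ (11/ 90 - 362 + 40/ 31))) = 26996980878893/ 4272664617900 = 6.32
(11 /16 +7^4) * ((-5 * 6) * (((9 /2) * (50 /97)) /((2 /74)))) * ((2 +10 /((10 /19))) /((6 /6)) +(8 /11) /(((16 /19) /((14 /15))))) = -575508690225 /4268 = -134842710.92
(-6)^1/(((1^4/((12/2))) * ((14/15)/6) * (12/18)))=-2430/7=-347.14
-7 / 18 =-0.39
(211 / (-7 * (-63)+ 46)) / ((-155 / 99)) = -20889 / 75485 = -0.28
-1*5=-5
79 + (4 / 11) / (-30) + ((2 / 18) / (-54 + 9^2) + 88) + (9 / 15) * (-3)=2207791 / 13365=165.19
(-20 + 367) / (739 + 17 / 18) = 6246 / 13319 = 0.47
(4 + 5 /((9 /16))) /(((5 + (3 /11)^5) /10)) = 93409580 /3624741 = 25.77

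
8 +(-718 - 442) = -1152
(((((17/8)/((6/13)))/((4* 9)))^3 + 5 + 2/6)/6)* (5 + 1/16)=27529622405/6115295232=4.50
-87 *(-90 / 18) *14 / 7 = 870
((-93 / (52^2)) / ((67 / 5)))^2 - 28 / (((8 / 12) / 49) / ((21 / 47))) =-1418494453510257 / 1542626678528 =-919.53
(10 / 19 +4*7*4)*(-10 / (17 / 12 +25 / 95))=-256560 / 383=-669.87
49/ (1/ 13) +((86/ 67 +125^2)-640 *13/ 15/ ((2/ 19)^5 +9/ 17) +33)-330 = 66825990036701/ 4479372435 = 14918.61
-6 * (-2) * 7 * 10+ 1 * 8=848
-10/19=-0.53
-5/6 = -0.83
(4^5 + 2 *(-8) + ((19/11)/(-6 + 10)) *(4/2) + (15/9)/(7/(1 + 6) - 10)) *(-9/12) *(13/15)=-1557803/2376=-655.64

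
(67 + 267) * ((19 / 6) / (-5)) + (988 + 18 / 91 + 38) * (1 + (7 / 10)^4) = 362084869 / 341250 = 1061.05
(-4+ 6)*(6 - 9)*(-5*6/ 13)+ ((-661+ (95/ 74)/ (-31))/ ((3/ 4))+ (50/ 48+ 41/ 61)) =-6300260671/ 7276568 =-865.83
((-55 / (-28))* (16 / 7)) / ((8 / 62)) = 1705 / 49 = 34.80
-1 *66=-66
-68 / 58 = -34 / 29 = -1.17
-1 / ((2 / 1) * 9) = -1 / 18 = -0.06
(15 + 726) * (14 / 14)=741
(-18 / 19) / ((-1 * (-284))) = -0.00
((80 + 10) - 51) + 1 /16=625 /16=39.06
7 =7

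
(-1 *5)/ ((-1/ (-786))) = -3930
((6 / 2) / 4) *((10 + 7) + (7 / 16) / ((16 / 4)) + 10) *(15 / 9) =8675 / 256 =33.89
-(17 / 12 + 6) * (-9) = 267 / 4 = 66.75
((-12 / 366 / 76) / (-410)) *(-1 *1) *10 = -1 / 95038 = -0.00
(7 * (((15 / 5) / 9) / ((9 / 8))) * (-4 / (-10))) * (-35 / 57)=-784 / 1539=-0.51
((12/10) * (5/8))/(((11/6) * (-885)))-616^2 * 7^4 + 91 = -5912868734853/6490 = -911073765.00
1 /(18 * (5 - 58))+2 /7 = 1901 /6678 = 0.28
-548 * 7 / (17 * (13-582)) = 3836 / 9673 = 0.40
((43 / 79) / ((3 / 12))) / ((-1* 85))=-172 / 6715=-0.03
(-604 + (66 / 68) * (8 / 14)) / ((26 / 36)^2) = -23266440 / 20111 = -1156.90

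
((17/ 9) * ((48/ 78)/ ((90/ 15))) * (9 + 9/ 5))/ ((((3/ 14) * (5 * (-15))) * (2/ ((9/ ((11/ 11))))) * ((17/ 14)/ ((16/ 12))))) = -3136/ 4875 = -0.64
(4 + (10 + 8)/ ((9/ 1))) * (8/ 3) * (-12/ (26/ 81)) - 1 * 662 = -16382/ 13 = -1260.15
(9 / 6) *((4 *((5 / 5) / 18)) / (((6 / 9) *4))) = 1 / 8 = 0.12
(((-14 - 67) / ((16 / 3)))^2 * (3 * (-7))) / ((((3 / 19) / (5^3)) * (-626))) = 981689625 / 160256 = 6125.76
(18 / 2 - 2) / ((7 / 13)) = 13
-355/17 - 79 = -1698/17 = -99.88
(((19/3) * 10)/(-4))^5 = -7737809375/7776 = -995088.65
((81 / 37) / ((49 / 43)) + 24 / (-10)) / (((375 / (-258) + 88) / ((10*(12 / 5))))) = -995536 / 7496755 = -0.13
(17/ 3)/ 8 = 0.71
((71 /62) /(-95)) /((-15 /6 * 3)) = 71 /44175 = 0.00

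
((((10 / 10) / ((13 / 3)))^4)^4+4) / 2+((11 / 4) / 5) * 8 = 42586662987938743429 / 6654166091831798410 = 6.40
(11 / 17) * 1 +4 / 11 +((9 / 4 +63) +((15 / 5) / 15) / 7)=1735453 / 26180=66.29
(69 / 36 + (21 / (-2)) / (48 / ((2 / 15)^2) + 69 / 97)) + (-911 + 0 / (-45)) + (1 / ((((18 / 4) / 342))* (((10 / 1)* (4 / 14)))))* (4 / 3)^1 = -4577230061 / 5239380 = -873.62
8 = 8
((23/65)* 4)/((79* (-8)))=-23/10270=-0.00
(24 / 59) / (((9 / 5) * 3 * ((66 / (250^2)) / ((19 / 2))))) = 11875000 / 17523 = 677.68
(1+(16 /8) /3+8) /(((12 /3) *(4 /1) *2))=29 /96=0.30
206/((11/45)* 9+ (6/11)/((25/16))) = 56650/701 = 80.81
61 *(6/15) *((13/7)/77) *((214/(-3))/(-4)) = 84851/8085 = 10.49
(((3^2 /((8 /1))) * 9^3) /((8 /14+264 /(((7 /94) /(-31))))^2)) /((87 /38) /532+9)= 270800901 /35909266368555728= 0.00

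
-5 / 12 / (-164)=5 / 1968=0.00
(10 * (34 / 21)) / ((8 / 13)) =26.31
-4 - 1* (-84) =80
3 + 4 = 7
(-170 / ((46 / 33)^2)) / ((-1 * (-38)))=-92565 / 40204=-2.30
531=531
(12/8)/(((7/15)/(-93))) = -4185/14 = -298.93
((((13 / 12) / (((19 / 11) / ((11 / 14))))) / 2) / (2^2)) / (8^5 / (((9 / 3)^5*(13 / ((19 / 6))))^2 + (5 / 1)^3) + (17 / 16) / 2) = 7339970209 / 67225002342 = 0.11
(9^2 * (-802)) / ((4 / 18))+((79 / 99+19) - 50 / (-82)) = -1186480576 / 4059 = -292308.59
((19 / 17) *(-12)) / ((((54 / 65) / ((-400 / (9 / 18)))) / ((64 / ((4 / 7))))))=1446483.66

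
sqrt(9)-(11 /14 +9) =-95 /14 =-6.79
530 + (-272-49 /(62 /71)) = 201.89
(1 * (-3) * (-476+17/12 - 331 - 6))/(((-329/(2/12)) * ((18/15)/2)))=-48695/23688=-2.06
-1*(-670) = 670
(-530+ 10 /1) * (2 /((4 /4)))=-1040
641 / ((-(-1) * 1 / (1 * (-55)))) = -35255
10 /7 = 1.43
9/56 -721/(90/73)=-1473319/2520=-584.65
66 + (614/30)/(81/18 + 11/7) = 88448/1275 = 69.37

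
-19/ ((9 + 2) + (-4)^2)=-19/ 27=-0.70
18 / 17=1.06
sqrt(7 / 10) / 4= sqrt(70) / 40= 0.21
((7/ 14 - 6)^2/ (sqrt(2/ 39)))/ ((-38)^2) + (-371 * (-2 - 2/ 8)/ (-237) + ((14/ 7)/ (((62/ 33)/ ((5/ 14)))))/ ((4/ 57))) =121 * sqrt(78)/ 11552 + 259953/ 137144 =1.99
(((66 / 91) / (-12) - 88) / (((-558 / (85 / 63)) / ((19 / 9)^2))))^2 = 251671096581025 / 279472398935184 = 0.90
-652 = -652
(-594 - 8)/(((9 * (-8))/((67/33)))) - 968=-951.02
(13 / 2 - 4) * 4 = 10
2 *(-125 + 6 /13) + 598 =4536 /13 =348.92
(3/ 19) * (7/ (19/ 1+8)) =7/ 171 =0.04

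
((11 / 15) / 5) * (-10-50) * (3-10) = 308 / 5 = 61.60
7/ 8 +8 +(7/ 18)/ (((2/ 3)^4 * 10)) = 2903/ 320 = 9.07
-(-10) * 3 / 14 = 15 / 7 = 2.14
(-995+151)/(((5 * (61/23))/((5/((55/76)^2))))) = -112123712/184525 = -607.63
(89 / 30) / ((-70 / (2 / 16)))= -89 / 16800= -0.01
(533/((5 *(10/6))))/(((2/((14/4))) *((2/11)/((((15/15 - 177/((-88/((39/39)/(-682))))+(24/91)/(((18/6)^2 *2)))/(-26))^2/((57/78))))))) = 11265465691257161/8832039446630400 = 1.28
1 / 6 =0.17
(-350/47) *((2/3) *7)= -4900/141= -34.75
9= 9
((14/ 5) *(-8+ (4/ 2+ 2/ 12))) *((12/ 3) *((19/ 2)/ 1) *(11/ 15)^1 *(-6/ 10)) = 20482/ 75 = 273.09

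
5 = 5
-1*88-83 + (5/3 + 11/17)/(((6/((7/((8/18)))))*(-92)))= -1070189/6256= -171.07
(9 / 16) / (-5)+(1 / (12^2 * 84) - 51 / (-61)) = 2669741 / 3689280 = 0.72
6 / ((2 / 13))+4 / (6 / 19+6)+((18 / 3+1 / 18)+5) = 50.69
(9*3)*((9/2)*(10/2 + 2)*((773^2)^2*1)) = 607326580835541/2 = 303663290417770.50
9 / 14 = 0.64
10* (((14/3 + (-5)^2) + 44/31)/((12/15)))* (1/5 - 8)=-187915/62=-3030.89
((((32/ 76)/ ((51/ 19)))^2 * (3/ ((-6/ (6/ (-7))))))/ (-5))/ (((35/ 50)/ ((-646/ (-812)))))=-1216/ 507297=-0.00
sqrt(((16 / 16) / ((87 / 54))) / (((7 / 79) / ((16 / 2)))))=7.49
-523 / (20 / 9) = -4707 / 20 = -235.35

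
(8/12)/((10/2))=2/15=0.13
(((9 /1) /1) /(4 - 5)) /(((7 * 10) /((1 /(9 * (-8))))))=1 /560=0.00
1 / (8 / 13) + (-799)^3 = -4080659179 / 8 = -510082397.38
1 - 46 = -45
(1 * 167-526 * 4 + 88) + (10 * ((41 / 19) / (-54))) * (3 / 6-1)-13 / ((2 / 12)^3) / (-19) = -1745237 / 1026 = -1701.01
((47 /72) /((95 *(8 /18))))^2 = 2209 /9241600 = 0.00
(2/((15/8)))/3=16/45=0.36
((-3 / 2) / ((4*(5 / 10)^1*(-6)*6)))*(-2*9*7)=-21 / 8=-2.62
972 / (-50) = -486 / 25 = -19.44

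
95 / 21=4.52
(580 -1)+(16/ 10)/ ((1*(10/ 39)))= 14631/ 25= 585.24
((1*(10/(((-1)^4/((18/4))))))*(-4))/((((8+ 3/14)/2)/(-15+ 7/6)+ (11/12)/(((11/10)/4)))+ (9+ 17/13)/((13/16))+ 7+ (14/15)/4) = -265110300/33810629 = -7.84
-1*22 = -22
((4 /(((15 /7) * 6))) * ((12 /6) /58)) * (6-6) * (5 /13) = 0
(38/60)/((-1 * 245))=-19/7350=-0.00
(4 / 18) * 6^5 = 1728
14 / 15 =0.93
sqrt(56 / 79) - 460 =-460+2 * sqrt(1106) / 79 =-459.16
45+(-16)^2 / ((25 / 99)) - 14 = 26119 / 25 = 1044.76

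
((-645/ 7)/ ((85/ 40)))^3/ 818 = -68694048000/ 689230031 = -99.67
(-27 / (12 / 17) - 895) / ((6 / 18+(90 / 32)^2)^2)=-550453248 / 40081561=-13.73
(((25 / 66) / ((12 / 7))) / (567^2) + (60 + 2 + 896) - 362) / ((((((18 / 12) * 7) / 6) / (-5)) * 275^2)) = -0.02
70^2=4900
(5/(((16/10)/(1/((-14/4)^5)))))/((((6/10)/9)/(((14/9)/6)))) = -500/21609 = -0.02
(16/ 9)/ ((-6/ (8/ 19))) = -64/ 513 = -0.12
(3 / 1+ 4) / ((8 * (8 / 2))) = 7 / 32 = 0.22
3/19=0.16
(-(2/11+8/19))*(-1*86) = 10836/209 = 51.85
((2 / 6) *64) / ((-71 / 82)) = -5248 / 213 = -24.64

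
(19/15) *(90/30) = 19/5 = 3.80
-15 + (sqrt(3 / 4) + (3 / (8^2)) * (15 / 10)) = -14.06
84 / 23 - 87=-83.35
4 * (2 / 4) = 2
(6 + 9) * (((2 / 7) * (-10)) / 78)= -50 / 91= -0.55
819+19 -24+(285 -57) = 1042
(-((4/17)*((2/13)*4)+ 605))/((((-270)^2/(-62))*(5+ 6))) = 1381949/29536650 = 0.05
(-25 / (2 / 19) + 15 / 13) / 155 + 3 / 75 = -29919 / 20150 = -1.48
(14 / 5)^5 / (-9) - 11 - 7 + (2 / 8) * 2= -2060023 / 56250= -36.62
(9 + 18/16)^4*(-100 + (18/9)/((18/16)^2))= -1059161913/1024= -1034337.81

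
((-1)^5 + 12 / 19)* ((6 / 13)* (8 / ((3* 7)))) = -16 / 247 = -0.06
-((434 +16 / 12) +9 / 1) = -1333 / 3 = -444.33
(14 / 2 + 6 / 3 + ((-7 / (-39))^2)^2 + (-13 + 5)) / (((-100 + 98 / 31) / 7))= -251268857 / 3472474941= -0.07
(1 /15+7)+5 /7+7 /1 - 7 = 817 /105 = 7.78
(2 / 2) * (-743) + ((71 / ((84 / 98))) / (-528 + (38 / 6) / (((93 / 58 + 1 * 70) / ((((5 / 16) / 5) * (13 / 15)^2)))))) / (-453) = -1328470016172533 / 1787982012631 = -743.00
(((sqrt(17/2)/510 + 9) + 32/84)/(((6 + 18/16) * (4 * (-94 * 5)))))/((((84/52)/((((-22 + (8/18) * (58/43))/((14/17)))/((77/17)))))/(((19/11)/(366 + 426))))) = 915161 * sqrt(34)/1614274026472800 + 3064874189/564995909265480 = 0.00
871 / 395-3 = -314 / 395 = -0.79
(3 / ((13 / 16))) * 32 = 118.15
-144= -144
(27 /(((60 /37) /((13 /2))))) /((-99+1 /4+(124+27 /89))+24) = 29637 /13570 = 2.18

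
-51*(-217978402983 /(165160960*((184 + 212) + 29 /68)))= 188987275386261 /1113060999680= 169.79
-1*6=-6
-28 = -28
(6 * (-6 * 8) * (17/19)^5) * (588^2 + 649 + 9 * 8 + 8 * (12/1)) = -141715313791776/2476099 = -57233298.75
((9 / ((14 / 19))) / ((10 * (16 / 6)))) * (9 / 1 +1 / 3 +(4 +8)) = 342 / 35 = 9.77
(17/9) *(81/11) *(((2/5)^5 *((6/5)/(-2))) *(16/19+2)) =-0.24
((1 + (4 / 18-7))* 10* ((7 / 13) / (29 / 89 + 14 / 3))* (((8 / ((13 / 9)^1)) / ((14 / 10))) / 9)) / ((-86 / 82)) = 5838400 / 2235441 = 2.61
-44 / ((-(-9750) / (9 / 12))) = -11 / 3250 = -0.00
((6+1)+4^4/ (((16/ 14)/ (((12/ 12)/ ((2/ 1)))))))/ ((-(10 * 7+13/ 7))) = -833/ 503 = -1.66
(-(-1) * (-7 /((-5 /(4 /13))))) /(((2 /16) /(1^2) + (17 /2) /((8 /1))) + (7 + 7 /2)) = 448 /12155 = 0.04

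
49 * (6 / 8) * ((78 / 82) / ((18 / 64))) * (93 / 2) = 5779.61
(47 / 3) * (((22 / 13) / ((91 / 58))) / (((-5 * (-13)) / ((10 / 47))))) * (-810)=-689040 / 15379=-44.80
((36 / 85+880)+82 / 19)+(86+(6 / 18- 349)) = 3013942 / 4845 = 622.07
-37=-37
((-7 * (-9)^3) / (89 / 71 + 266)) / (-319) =-120771 / 2017675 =-0.06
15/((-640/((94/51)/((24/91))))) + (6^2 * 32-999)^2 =611251531/26112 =23408.84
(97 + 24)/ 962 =121/ 962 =0.13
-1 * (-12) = 12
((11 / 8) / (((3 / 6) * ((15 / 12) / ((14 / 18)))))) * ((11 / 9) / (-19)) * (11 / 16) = -9317 / 123120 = -0.08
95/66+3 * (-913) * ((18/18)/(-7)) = 181439/462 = 392.73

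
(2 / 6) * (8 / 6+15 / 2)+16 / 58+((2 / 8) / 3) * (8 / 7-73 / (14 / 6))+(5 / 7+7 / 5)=103141 / 36540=2.82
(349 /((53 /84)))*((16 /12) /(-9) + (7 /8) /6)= -2443 /1908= -1.28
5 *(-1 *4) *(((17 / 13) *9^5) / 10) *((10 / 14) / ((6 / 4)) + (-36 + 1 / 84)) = 998144613 / 182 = 5484311.06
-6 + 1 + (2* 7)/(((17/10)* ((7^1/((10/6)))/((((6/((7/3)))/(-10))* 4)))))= -835/119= -7.02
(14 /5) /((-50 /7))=-0.39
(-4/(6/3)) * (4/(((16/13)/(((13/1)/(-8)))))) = 169/16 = 10.56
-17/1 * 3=-51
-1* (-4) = 4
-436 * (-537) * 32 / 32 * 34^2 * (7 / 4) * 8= 3789192288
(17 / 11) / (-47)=-17 / 517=-0.03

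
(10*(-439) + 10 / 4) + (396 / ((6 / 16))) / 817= -7167063 / 1634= -4386.21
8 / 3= 2.67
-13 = -13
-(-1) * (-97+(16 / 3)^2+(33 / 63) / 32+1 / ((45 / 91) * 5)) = -3433991 / 50400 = -68.13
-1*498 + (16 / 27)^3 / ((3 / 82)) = -492.31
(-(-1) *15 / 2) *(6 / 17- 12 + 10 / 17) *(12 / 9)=-110.59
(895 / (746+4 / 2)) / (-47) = -895 / 35156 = -0.03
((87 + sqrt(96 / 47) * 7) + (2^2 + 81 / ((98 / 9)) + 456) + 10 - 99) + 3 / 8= 28 * sqrt(282) / 47 + 182599 / 392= 475.82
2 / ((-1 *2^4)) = -1 / 8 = -0.12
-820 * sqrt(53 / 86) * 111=-45510 * sqrt(4558) / 43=-71453.83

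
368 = 368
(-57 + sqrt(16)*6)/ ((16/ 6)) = -99/ 8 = -12.38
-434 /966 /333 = -31 /22977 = -0.00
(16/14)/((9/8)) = 64/63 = 1.02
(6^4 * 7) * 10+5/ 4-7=362857/ 4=90714.25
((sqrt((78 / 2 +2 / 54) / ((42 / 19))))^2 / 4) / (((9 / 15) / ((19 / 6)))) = 951235 / 40824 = 23.30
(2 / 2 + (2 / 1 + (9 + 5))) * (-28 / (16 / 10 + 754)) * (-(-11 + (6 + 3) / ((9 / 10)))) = -1190 / 1889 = -0.63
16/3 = 5.33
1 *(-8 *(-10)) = 80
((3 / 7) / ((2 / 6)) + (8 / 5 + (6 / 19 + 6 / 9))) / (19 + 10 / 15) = 7717 / 39235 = 0.20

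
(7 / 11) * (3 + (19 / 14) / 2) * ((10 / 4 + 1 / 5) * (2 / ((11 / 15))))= 8343 / 484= 17.24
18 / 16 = 9 / 8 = 1.12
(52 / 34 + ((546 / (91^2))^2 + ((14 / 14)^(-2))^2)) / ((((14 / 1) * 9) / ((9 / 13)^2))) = 3210255 / 333078382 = 0.01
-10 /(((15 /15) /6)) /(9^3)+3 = 709 /243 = 2.92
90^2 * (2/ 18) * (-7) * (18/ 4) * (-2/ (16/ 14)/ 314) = 158.00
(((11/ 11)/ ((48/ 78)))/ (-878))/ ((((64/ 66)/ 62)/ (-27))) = 359073/ 112384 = 3.20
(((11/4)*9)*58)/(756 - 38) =2.00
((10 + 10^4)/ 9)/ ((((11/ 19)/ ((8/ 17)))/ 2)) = 276640/ 153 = 1808.10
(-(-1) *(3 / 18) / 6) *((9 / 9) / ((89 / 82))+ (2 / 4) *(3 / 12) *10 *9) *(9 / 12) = 4333 / 17088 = 0.25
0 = 0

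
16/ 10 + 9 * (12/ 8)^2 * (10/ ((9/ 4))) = 458/ 5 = 91.60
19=19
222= 222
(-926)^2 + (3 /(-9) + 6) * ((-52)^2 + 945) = 2634461 /3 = 878153.67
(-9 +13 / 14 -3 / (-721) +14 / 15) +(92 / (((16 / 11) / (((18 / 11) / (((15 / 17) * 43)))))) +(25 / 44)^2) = -3676212811 / 900327120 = -4.08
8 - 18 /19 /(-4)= 313 /38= 8.24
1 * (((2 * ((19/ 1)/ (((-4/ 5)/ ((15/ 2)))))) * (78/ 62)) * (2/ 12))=-18525/ 248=-74.70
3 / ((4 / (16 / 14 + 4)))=27 / 7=3.86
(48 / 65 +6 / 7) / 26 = 363 / 5915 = 0.06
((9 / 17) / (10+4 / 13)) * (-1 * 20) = -1170 / 1139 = -1.03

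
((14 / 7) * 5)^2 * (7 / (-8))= -175 / 2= -87.50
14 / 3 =4.67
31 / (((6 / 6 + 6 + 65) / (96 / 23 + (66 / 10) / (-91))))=147839 / 83720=1.77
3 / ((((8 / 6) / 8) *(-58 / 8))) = -72 / 29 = -2.48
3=3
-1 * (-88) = 88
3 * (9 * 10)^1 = 270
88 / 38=44 / 19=2.32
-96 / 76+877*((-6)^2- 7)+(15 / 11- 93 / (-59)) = 313634999 / 12331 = 25434.68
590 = 590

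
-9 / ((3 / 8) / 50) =-1200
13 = 13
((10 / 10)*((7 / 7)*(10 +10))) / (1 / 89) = 1780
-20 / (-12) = 5 / 3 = 1.67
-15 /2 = -7.50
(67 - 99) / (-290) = 16 / 145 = 0.11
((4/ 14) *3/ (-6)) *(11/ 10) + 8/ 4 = 129/ 70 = 1.84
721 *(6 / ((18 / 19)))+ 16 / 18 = 41105 / 9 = 4567.22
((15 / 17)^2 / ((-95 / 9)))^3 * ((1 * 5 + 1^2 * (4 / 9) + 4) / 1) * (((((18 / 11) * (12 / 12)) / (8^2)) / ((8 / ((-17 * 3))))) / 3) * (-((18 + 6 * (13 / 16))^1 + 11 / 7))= -454714205625 / 90339392518144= -0.01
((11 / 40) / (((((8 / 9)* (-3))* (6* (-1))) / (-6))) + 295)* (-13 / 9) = -425.96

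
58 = 58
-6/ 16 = -3/ 8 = -0.38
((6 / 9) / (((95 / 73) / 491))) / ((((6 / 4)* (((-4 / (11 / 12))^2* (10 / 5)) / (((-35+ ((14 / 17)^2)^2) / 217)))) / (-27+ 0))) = 1787352665351 / 94452228480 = 18.92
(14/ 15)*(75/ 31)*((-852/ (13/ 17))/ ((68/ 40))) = -596400/ 403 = -1479.90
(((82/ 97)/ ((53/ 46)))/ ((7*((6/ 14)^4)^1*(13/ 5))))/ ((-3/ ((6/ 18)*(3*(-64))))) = 414014720/ 16240419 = 25.49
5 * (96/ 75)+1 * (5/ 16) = 537/ 80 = 6.71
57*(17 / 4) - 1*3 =957 / 4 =239.25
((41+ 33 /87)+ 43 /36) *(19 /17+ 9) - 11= 1862414 /4437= 419.75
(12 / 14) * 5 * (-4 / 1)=-120 / 7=-17.14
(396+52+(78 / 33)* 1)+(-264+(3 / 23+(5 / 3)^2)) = 430972 / 2277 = 189.27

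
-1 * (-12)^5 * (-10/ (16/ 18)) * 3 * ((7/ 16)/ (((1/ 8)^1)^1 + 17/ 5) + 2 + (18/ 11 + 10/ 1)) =-59745340800/ 517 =-115561587.62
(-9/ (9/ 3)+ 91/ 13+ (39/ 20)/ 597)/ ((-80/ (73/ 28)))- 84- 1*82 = -1481086309/ 8915200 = -166.13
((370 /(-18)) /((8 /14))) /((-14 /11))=2035 /72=28.26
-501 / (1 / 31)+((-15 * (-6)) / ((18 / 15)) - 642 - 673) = -16771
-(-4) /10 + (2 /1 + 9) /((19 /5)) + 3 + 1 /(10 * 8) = 9587 /1520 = 6.31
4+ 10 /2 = 9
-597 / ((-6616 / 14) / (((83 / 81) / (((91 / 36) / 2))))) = 33034 / 32253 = 1.02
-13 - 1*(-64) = 51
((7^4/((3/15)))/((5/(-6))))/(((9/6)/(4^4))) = -2458624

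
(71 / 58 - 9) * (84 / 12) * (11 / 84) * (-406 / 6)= 34727 / 72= 482.32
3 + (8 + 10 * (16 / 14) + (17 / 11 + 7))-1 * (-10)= 3155 / 77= 40.97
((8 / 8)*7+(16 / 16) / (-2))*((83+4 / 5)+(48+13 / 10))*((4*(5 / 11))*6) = 9438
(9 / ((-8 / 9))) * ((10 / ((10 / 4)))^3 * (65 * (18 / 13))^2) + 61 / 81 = -425152739 / 81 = -5248799.25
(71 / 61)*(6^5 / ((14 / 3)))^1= 828144 / 427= 1939.45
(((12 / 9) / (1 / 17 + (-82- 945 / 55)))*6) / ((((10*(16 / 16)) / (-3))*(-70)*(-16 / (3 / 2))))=1683 / 51900800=0.00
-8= -8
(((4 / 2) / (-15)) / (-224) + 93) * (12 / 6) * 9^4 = 341699067 / 280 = 1220353.81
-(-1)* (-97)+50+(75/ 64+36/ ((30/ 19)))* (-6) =-30533/ 160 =-190.83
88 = 88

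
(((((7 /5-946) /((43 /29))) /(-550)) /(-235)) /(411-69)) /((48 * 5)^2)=-136967 /547416144000000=-0.00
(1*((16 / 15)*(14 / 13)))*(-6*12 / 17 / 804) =-448 / 74035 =-0.01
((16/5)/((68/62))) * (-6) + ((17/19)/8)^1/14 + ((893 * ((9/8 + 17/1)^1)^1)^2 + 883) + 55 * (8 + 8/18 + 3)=1705903564431181/6511680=261975951.59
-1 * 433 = -433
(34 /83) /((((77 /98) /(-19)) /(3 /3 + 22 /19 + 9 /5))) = -178976 /4565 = -39.21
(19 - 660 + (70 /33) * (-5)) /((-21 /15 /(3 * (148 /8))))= 3978055 /154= 25831.53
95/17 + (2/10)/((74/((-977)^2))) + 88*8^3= 299664383/6290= 47641.40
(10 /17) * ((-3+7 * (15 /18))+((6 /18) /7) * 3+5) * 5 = 8375 /357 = 23.46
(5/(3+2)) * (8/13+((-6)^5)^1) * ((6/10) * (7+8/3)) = -586264/13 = -45097.23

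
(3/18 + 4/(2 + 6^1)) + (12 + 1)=41/3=13.67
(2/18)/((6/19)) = 19/54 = 0.35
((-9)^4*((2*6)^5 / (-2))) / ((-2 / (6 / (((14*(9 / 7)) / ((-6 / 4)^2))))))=306110016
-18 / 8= -9 / 4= -2.25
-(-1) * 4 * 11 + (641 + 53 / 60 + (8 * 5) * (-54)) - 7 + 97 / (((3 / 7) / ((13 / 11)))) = -266999 / 220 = -1213.63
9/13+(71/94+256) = 314601/1222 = 257.45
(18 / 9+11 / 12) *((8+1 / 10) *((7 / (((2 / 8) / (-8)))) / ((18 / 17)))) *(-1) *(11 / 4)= 27489 / 2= 13744.50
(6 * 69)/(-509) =-414/509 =-0.81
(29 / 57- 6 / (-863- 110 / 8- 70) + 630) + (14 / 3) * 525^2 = 1286880.52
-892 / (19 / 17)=-15164 / 19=-798.11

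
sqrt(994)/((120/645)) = 169.46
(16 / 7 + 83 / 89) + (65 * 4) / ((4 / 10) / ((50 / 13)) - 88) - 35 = -237790100 / 6844901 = -34.74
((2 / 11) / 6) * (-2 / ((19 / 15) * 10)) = -1 / 209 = -0.00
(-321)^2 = 103041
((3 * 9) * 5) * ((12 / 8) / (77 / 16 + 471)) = 3240 / 7613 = 0.43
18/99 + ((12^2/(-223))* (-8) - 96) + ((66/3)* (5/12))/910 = -242801057/2678676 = -90.64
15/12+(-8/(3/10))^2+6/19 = 487471/684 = 712.68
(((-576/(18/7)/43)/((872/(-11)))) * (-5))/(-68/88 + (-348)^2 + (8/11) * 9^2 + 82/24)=-203280/74963189011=-0.00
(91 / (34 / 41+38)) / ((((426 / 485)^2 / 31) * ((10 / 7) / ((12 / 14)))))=5441271745 / 96303264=56.50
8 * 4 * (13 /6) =208 /3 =69.33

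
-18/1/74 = -9/37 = -0.24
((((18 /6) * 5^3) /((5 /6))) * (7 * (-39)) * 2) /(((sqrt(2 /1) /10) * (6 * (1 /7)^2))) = -10032750 * sqrt(2) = -14188451.12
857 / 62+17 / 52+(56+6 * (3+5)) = 190457 / 1612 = 118.15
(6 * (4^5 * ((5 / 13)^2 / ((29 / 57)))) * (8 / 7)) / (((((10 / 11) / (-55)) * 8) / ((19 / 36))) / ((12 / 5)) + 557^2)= 161025638400 / 24469886672777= 0.01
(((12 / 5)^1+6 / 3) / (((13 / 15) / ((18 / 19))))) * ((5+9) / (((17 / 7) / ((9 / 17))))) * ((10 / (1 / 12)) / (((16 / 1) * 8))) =1964655 / 142766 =13.76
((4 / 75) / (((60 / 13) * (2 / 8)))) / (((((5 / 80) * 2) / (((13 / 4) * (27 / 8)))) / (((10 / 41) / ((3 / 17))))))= 5.61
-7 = -7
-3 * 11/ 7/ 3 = -11/ 7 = -1.57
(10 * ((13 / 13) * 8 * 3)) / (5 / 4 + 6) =960 / 29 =33.10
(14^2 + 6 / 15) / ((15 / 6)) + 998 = 26914 / 25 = 1076.56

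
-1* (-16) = 16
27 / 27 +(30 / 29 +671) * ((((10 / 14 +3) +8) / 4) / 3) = 800267 / 1218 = 657.03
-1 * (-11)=11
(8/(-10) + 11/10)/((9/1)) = 0.03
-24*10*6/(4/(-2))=720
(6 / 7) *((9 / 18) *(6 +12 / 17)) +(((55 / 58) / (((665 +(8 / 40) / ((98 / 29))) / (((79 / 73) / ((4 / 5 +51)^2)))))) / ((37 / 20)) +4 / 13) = 171998261398455138 / 54059586425676013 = 3.18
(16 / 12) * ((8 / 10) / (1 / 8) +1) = 9.87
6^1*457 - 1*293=2449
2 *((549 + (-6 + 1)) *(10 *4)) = 43520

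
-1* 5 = -5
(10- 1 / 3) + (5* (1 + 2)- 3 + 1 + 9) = 95 / 3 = 31.67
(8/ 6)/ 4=0.33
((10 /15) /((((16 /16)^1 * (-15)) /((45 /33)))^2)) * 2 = 4 /363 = 0.01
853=853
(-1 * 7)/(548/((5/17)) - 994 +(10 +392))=-5/908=-0.01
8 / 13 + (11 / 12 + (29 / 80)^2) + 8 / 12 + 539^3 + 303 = 39085144632799 / 249600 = 156591124.33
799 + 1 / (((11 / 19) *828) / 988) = 1824016 / 2277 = 801.06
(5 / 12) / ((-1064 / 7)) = -5 / 1824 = -0.00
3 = 3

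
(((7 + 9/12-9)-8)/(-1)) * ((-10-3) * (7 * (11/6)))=-37037/24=-1543.21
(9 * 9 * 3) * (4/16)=243/4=60.75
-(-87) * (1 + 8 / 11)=150.27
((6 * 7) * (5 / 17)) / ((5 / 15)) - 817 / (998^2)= 37.06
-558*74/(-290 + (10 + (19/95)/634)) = 130895640/887599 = 147.47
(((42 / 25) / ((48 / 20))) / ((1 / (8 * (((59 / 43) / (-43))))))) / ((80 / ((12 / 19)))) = -1239 / 878275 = -0.00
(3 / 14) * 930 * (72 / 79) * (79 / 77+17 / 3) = 51760080 / 42581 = 1215.57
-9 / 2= -4.50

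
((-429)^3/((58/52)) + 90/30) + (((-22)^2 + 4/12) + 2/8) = -24633350089/348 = -70785488.76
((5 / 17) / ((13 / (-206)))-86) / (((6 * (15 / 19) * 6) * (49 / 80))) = -1522736 / 292383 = -5.21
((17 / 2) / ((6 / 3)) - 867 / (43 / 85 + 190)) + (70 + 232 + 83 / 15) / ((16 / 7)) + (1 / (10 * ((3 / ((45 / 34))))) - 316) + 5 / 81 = -324029923343 / 1783820880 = -181.65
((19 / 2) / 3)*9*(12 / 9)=38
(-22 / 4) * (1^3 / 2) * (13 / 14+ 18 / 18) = -297 / 56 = -5.30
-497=-497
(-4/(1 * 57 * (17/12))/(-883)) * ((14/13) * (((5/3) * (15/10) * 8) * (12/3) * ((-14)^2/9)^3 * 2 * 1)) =269858570240/2702925693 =99.84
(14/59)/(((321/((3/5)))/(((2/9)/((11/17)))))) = 476/3124935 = 0.00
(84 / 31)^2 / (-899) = -7056 / 863939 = -0.01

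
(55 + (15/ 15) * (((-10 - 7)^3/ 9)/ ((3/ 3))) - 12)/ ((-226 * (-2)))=-1.11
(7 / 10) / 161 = 1 / 230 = 0.00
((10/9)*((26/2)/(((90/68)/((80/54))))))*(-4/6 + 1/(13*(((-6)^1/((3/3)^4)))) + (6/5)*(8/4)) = 182512/6561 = 27.82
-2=-2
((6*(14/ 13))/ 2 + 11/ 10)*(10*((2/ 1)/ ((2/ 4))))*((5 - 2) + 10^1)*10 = 22520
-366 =-366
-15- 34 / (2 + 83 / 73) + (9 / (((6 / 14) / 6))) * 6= 167207 / 229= 730.16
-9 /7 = -1.29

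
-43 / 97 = -0.44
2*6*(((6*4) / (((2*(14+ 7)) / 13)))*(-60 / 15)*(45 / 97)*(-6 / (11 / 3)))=2021760 / 7469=270.69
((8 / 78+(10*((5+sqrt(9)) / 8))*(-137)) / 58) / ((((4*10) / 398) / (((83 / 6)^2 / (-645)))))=36621145543 / 525236400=69.72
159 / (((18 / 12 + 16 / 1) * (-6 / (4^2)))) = -848 / 35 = -24.23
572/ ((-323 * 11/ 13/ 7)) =-4732/ 323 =-14.65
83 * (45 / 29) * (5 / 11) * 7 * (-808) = -105625800 / 319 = -331115.36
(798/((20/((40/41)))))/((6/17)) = 4522/41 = 110.29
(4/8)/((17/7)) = 7/34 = 0.21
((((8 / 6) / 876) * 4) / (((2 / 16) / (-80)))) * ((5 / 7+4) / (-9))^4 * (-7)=37480960 / 18253431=2.05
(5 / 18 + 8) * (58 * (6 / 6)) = 4321 / 9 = 480.11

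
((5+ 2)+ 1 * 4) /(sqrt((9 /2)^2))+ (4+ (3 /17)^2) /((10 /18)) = 25231 /2601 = 9.70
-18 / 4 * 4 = -18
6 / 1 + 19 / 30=199 / 30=6.63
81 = 81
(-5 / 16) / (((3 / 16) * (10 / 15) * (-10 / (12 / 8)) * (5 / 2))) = 3 / 20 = 0.15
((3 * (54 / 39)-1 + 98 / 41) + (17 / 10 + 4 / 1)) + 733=744.24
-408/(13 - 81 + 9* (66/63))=1428/205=6.97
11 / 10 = 1.10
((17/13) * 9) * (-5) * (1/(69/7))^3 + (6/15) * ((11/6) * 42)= 72929227/2372565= 30.74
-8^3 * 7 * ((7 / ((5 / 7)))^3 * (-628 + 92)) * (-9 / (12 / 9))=-1525544229888 / 125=-12204353839.10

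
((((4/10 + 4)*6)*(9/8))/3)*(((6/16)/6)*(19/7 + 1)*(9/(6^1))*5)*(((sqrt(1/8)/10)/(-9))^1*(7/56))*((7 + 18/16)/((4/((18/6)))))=-16731*sqrt(2)/458752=-0.05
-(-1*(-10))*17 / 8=-85 / 4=-21.25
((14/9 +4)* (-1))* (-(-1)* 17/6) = -425/27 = -15.74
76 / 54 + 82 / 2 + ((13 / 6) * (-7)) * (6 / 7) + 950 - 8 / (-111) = 979.48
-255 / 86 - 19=-1889 / 86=-21.97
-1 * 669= -669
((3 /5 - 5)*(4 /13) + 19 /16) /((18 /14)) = -1211 /9360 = -0.13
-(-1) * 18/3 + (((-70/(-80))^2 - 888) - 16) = -57423/64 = -897.23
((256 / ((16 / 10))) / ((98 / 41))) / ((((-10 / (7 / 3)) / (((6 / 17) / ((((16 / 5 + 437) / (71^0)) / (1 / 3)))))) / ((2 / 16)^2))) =-0.00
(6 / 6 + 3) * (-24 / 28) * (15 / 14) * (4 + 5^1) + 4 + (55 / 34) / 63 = -435359 / 14994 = -29.04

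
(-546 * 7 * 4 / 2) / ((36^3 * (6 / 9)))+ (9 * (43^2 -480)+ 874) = 13194.75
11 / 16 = 0.69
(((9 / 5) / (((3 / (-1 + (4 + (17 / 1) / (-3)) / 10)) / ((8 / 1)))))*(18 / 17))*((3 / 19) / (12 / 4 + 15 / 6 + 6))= -3024 / 37145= -0.08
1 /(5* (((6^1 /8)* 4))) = 1 /15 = 0.07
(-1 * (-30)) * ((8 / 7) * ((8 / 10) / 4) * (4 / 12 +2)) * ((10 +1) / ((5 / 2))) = 352 / 5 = 70.40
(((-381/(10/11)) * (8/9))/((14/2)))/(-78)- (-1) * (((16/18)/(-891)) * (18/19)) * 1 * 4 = 5226394/7702695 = 0.68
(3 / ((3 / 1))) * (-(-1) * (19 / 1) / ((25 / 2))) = 38 / 25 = 1.52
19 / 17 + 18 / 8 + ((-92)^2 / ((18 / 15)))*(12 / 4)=1439109 / 68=21163.37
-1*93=-93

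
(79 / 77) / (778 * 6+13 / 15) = 1185 / 5392541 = 0.00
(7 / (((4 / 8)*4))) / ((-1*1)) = -7 / 2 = -3.50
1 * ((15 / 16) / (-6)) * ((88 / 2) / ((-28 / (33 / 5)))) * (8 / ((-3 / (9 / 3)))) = -363 / 28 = -12.96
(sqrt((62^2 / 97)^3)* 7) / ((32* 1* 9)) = 208537* sqrt(97) / 338724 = 6.06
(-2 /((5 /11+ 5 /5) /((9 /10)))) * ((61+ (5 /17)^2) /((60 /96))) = -873873 /7225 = -120.95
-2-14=-16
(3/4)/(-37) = -3/148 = -0.02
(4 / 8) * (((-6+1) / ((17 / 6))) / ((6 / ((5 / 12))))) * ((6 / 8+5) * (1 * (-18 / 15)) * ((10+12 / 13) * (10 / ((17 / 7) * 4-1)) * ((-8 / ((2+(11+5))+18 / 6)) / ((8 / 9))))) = -122475 / 53924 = -2.27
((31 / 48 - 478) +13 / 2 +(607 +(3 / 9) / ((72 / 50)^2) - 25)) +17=62357 / 486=128.31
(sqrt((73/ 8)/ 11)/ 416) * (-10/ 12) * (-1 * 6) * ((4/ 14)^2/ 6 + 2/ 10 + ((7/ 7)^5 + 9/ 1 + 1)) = 317 * sqrt(1606)/ 103488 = 0.12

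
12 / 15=4 / 5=0.80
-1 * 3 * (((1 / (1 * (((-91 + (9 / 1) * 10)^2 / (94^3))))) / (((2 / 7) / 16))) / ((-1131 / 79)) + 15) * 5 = 18372433255 / 377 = 48733244.71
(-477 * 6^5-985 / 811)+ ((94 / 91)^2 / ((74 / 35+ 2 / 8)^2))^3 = -19095177646353276192872850240153 / 5148123190828408563924619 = -3709153.21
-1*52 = -52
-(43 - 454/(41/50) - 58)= 23315/41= 568.66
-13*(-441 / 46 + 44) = -20579 / 46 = -447.37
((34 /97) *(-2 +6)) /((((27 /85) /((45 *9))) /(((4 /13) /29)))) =693600 /36569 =18.97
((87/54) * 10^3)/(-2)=-7250/9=-805.56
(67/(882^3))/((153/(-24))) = -67/4374072171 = -0.00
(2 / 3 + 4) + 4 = 26 / 3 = 8.67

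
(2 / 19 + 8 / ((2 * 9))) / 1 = 0.55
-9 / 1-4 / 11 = -103 / 11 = -9.36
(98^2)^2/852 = 23059204/213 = 108259.17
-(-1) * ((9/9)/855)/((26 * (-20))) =-1/444600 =-0.00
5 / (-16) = -5 / 16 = -0.31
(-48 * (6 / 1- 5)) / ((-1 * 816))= 1 / 17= 0.06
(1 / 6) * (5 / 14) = 5 / 84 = 0.06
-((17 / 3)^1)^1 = -17 / 3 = -5.67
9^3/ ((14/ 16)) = 5832/ 7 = 833.14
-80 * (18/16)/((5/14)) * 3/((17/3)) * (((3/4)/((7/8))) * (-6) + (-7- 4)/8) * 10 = 8695.59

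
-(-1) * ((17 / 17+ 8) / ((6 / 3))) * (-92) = -414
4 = 4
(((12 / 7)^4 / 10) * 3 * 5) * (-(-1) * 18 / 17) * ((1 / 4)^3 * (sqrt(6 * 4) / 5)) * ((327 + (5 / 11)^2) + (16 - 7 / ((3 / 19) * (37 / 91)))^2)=26034225761304 * sqrt(6) / 33806476165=1886.34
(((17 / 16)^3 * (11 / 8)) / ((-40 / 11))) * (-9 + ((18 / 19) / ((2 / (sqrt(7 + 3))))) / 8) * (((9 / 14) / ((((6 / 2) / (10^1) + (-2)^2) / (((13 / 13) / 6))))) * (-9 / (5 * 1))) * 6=-433370817 / 394526720 + 433370817 * sqrt(10) / 59968061440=-1.08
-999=-999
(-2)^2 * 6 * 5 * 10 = 1200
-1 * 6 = -6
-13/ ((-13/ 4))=4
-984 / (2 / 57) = -28044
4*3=12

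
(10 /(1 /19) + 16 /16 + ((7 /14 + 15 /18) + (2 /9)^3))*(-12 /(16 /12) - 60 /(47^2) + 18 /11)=-8393929997 /5904657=-1421.58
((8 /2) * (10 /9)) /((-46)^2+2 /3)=4 /1905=0.00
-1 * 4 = -4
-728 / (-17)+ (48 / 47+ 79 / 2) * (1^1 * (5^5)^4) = 6175327301025459057 / 1598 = 3864410075735581.39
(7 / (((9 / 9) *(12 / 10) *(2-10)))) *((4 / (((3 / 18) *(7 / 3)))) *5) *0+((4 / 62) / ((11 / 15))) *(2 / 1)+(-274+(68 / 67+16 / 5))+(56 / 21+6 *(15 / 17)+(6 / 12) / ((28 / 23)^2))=-2387113417519 / 9135144480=-261.31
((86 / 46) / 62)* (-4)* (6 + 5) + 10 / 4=1673 / 1426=1.17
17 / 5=3.40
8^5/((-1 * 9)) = -32768/9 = -3640.89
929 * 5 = 4645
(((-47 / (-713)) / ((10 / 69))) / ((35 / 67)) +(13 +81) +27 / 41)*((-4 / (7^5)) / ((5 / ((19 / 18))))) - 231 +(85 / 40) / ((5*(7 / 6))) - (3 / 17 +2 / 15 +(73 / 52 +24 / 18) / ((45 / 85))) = -26335018030674694 / 111532090249125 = -236.12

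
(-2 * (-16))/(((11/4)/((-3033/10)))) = -194112/55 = -3529.31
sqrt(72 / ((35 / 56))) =10.73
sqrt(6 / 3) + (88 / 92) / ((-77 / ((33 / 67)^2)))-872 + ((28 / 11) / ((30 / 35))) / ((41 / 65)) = -848086400968 / 977852337 + sqrt(2) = -865.88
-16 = -16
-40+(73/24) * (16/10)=-527/15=-35.13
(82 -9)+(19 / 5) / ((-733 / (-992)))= 286393 / 3665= 78.14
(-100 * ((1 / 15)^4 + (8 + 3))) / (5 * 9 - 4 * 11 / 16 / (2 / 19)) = -17820032 / 305775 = -58.28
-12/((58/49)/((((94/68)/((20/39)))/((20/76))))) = -5119569/49300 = -103.85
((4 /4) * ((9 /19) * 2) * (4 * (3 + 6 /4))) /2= 162 /19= 8.53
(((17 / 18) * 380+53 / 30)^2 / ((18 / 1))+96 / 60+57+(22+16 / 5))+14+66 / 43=45926997403 / 6269400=7325.58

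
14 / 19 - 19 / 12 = -193 / 228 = -0.85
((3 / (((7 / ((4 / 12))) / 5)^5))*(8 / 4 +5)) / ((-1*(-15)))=0.00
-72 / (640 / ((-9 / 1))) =81 / 80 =1.01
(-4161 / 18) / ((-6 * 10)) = 3.85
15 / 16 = 0.94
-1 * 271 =-271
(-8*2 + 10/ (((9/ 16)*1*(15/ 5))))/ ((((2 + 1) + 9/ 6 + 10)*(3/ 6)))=-1088/ 783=-1.39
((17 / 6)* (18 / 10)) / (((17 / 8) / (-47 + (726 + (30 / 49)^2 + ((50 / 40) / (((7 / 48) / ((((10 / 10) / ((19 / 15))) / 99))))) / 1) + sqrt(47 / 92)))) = 6* sqrt(1081) / 115 + 4091408532 / 2509045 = 1632.38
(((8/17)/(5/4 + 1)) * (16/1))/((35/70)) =1024/153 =6.69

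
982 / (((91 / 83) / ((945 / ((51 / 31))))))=113700870 / 221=514483.57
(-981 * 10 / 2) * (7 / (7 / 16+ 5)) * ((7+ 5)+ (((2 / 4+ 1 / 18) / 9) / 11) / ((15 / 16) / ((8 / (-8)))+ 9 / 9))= -657522880 / 8613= -76340.75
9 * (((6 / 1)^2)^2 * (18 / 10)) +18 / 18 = 104981 / 5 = 20996.20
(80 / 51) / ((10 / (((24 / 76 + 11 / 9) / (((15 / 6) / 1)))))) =4208 / 43605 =0.10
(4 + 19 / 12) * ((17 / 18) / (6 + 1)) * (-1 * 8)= -1139 / 189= -6.03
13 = 13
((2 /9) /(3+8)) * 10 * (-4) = -80 /99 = -0.81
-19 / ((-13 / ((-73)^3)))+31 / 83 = -613479406 / 1079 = -568562.93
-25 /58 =-0.43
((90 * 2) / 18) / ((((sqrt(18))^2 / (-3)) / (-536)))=2680 / 3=893.33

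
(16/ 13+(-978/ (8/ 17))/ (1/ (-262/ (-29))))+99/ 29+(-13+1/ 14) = -1709362/ 91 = -18784.20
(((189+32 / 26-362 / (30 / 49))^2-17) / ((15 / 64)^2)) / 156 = 6261664132096 / 333669375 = 18766.07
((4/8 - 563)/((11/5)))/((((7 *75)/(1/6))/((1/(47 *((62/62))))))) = -0.00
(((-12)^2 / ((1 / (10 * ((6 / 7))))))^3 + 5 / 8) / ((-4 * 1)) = -5159780353715 / 10976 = -470096606.57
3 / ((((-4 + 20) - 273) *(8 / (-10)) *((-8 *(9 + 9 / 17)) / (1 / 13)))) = -85 / 5773248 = -0.00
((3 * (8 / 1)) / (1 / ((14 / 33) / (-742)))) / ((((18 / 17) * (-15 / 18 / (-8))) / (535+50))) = -72.78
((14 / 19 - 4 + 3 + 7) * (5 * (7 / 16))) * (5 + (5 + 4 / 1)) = 3920 / 19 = 206.32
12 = 12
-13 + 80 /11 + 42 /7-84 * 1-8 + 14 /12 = -5977 /66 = -90.56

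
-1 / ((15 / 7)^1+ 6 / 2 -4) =-7 / 8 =-0.88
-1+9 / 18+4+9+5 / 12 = 155 / 12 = 12.92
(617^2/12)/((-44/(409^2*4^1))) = -63682036609/132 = -482439671.28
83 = 83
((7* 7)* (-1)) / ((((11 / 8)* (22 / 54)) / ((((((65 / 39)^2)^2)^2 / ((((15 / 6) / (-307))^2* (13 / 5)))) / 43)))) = -11545502500000 / 16436277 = -702440.25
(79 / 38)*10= 20.79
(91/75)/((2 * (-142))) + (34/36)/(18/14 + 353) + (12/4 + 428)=431.00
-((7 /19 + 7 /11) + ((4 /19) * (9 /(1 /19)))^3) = -9751314 /209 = -46657.00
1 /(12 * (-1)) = -0.08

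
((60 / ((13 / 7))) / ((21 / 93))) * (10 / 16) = 2325 / 26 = 89.42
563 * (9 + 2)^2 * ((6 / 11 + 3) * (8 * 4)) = 7728864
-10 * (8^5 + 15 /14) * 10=-22938350 /7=-3276907.14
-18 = -18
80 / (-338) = -40 / 169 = -0.24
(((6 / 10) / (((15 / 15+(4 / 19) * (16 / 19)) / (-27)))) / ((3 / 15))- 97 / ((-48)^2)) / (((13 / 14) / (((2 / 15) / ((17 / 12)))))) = -471887423 / 67626000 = -6.98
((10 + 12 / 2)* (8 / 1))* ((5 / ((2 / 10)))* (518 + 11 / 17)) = 28214400 / 17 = 1659670.59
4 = 4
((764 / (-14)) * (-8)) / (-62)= -1528 / 217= -7.04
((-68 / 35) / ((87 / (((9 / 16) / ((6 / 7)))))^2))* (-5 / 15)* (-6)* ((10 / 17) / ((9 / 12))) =-7 / 40368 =-0.00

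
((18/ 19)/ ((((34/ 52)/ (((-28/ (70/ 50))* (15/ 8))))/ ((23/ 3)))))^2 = 18103702500/ 104329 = 173525.12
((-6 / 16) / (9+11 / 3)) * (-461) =4149 / 304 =13.65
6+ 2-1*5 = 3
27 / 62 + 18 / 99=421 / 682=0.62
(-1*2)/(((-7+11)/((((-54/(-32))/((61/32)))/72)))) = -3/488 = -0.01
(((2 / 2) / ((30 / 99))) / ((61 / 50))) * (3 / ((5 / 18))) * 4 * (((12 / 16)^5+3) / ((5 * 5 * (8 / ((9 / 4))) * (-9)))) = -590733 / 1249280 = -0.47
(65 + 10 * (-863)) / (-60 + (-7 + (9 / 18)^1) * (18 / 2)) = 5710 / 79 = 72.28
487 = 487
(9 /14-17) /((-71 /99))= 22671 /994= 22.81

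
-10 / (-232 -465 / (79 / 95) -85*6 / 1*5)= 790 / 263953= 0.00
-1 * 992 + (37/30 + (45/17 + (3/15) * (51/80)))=-20155039/20400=-987.99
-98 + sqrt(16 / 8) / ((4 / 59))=-98 + 59* sqrt(2) / 4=-77.14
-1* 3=-3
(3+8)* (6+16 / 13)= 1034 / 13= 79.54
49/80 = 0.61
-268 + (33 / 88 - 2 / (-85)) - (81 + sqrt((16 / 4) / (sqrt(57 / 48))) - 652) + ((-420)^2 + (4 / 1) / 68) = 120158351 / 680 - 4*19^(3 / 4) / 19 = 176701.54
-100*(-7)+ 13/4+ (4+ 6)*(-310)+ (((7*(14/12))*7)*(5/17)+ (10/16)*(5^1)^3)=-939139/408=-2301.81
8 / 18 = 4 / 9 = 0.44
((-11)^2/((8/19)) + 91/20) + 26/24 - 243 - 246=-23519/120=-195.99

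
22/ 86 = 11/ 43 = 0.26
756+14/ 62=23443/ 31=756.23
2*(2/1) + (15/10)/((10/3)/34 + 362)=147889/36934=4.00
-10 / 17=-0.59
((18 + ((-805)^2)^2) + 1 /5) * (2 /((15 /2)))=2799576004288 /25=111983040171.52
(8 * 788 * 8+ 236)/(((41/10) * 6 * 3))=253340/369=686.56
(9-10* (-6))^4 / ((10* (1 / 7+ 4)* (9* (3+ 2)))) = 17629983 / 1450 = 12158.61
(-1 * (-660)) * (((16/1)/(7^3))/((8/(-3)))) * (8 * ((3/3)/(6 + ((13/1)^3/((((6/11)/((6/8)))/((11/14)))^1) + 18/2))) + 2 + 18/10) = -4029143976/91758331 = -43.91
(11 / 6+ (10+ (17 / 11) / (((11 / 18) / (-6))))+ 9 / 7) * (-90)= 156615 / 847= 184.91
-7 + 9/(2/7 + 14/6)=-196/55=-3.56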